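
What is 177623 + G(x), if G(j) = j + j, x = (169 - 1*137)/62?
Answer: 5506345/31 ≈ 1.7762e+5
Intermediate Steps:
x = 16/31 (x = (169 - 137)*(1/62) = 32*(1/62) = 16/31 ≈ 0.51613)
G(j) = 2*j
177623 + G(x) = 177623 + 2*(16/31) = 177623 + 32/31 = 5506345/31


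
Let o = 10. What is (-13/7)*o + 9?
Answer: -67/7 ≈ -9.5714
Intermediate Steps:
(-13/7)*o + 9 = -13/7*10 + 9 = -130/7 + 9 = -67/7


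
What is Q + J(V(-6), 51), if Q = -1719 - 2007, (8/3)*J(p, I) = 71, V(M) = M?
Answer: -29595/8 ≈ -3699.4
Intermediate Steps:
J(p, I) = 213/8 (J(p, I) = (3/8)*71 = 213/8)
Q = -3726
Q + J(V(-6), 51) = -3726 + 213/8 = -29595/8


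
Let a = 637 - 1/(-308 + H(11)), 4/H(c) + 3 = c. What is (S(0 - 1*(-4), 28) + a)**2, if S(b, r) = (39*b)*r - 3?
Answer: 9463203317824/378225 ≈ 2.5020e+7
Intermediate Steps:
H(c) = 4/(-3 + c)
S(b, r) = -3 + 39*b*r (S(b, r) = 39*b*r - 3 = -3 + 39*b*r)
a = 391757/615 (a = 637 - 1/(-308 + 4/(-3 + 11)) = 637 - 1/(-308 + 4/8) = 637 - 1/(-308 + 4*(1/8)) = 637 - 1/(-308 + 1/2) = 637 - 1/(-615/2) = 637 - 1*(-2/615) = 637 + 2/615 = 391757/615 ≈ 637.00)
(S(0 - 1*(-4), 28) + a)**2 = ((-3 + 39*(0 - 1*(-4))*28) + 391757/615)**2 = ((-3 + 39*(0 + 4)*28) + 391757/615)**2 = ((-3 + 39*4*28) + 391757/615)**2 = ((-3 + 4368) + 391757/615)**2 = (4365 + 391757/615)**2 = (3076232/615)**2 = 9463203317824/378225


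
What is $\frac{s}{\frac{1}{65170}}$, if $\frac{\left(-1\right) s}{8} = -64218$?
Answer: $33480696480$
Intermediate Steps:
$s = 513744$ ($s = \left(-8\right) \left(-64218\right) = 513744$)
$\frac{s}{\frac{1}{65170}} = \frac{513744}{\frac{1}{65170}} = 513744 \frac{1}{\frac{1}{65170}} = 513744 \cdot 65170 = 33480696480$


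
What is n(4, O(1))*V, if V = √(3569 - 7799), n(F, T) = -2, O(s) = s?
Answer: -6*I*√470 ≈ -130.08*I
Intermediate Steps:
V = 3*I*√470 (V = √(-4230) = 3*I*√470 ≈ 65.038*I)
n(4, O(1))*V = -6*I*√470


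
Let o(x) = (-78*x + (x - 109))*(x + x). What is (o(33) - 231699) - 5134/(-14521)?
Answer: -5904218945/14521 ≈ -4.0660e+5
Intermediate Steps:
o(x) = 2*x*(-109 - 77*x) (o(x) = (-78*x + (-109 + x))*(2*x) = (-109 - 77*x)*(2*x) = 2*x*(-109 - 77*x))
(o(33) - 231699) - 5134/(-14521) = (-2*33*(109 + 77*33) - 231699) - 5134/(-14521) = (-2*33*(109 + 2541) - 231699) - 5134*(-1/14521) = (-2*33*2650 - 231699) + 5134/14521 = (-174900 - 231699) + 5134/14521 = -406599 + 5134/14521 = -5904218945/14521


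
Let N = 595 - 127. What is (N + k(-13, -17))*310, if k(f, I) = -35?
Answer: 134230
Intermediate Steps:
N = 468
(N + k(-13, -17))*310 = (468 - 35)*310 = 433*310 = 134230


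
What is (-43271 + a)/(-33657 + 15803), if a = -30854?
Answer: 74125/17854 ≈ 4.1517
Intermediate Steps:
(-43271 + a)/(-33657 + 15803) = (-43271 - 30854)/(-33657 + 15803) = -74125/(-17854) = -74125*(-1/17854) = 74125/17854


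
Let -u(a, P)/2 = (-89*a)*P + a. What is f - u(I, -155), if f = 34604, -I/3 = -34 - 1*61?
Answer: 7898324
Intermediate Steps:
I = 285 (I = -3*(-34 - 1*61) = -3*(-34 - 61) = -3*(-95) = 285)
u(a, P) = -2*a + 178*P*a (u(a, P) = -2*((-89*a)*P + a) = -2*(-89*P*a + a) = -2*(a - 89*P*a) = -2*a + 178*P*a)
f - u(I, -155) = 34604 - 2*285*(-1 + 89*(-155)) = 34604 - 2*285*(-1 - 13795) = 34604 - 2*285*(-13796) = 34604 - 1*(-7863720) = 34604 + 7863720 = 7898324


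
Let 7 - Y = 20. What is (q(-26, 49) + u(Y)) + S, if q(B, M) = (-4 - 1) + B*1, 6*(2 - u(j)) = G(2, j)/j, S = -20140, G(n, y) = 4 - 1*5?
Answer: -1573183/78 ≈ -20169.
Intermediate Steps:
Y = -13 (Y = 7 - 1*20 = 7 - 20 = -13)
G(n, y) = -1 (G(n, y) = 4 - 5 = -1)
u(j) = 2 + 1/(6*j) (u(j) = 2 - (-1)/(6*j) = 2 + 1/(6*j))
q(B, M) = -5 + B
(q(-26, 49) + u(Y)) + S = ((-5 - 26) + (2 + (1/6)/(-13))) - 20140 = (-31 + (2 + (1/6)*(-1/13))) - 20140 = (-31 + (2 - 1/78)) - 20140 = (-31 + 155/78) - 20140 = -2263/78 - 20140 = -1573183/78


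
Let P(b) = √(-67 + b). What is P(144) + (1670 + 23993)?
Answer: 25663 + √77 ≈ 25672.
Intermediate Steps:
P(144) + (1670 + 23993) = √(-67 + 144) + (1670 + 23993) = √77 + 25663 = 25663 + √77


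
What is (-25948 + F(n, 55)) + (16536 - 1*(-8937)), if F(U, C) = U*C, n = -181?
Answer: -10430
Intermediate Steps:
F(U, C) = C*U
(-25948 + F(n, 55)) + (16536 - 1*(-8937)) = (-25948 + 55*(-181)) + (16536 - 1*(-8937)) = (-25948 - 9955) + (16536 + 8937) = -35903 + 25473 = -10430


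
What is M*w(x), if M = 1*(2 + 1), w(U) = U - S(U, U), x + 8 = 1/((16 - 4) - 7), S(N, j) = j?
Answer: 0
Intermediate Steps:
x = -39/5 (x = -8 + 1/((16 - 4) - 7) = -8 + 1/(12 - 7) = -8 + 1/5 = -39/5 ≈ -7.8000)
w(U) = 0 (w(U) = U - U = 0)
M = 3 (M = 1*3 = 3)
M*w(x) = 3*0 = 0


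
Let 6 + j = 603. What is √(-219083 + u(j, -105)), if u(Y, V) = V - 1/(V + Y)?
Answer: I*√13264381131/246 ≈ 468.18*I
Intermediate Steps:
j = 597 (j = -6 + 603 = 597)
√(-219083 + u(j, -105)) = √(-219083 + (-1 + (-105)² - 105*597)/(-105 + 597)) = √(-219083 + (-1 + 11025 - 62685)/492) = √(-219083 + (1/492)*(-51661)) = √(-219083 - 51661/492) = √(-107840497/492) = I*√13264381131/246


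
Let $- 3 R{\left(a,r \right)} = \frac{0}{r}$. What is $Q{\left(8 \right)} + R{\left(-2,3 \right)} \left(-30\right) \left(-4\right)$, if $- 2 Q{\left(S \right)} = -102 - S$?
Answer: $55$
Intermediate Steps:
$R{\left(a,r \right)} = 0$ ($R{\left(a,r \right)} = - \frac{0 \frac{1}{r}}{3} = \left(- \frac{1}{3}\right) 0 = 0$)
$Q{\left(S \right)} = 51 + \frac{S}{2}$ ($Q{\left(S \right)} = - \frac{-102 - S}{2} = 51 + \frac{S}{2}$)
$Q{\left(8 \right)} + R{\left(-2,3 \right)} \left(-30\right) \left(-4\right) = \left(51 + \frac{1}{2} \cdot 8\right) + 0 \left(-30\right) \left(-4\right) = \left(51 + 4\right) + 0 \left(-4\right) = 55 + 0 = 55$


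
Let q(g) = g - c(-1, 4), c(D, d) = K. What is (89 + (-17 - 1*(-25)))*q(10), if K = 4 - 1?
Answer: 679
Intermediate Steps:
K = 3
c(D, d) = 3
q(g) = -3 + g (q(g) = g - 1*3 = g - 3 = -3 + g)
(89 + (-17 - 1*(-25)))*q(10) = (89 + (-17 - 1*(-25)))*(-3 + 10) = (89 + (-17 + 25))*7 = (89 + 8)*7 = 97*7 = 679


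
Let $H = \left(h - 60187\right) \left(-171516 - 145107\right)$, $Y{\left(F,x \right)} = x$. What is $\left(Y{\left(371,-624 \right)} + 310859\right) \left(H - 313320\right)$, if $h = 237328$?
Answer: $-17400221229148305$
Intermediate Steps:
$H = -56086914843$ ($H = \left(237328 - 60187\right) \left(-171516 - 145107\right) = 177141 \left(-316623\right) = -56086914843$)
$\left(Y{\left(371,-624 \right)} + 310859\right) \left(H - 313320\right) = \left(-624 + 310859\right) \left(-56086914843 - 313320\right) = 310235 \left(-56087228163\right) = -17400221229148305$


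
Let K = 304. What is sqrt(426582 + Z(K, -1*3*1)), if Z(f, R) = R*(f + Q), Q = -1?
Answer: 3*sqrt(47297) ≈ 652.44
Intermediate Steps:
Z(f, R) = R*(-1 + f) (Z(f, R) = R*(f - 1) = R*(-1 + f))
sqrt(426582 + Z(K, -1*3*1)) = sqrt(426582 + (-1*3*1)*(-1 + 304)) = sqrt(426582 - 3*1*303) = sqrt(426582 - 3*303) = sqrt(426582 - 909) = sqrt(425673) = 3*sqrt(47297)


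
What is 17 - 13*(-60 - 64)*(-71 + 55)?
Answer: -25775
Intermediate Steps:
17 - 13*(-60 - 64)*(-71 + 55) = 17 - (-1612)*(-16) = 17 - 13*1984 = 17 - 25792 = -25775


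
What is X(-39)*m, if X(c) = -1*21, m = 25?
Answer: -525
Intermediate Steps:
X(c) = -21
X(-39)*m = -21*25 = -525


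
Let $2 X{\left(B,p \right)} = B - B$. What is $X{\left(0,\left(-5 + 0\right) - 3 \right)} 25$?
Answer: $0$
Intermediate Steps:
$X{\left(B,p \right)} = 0$ ($X{\left(B,p \right)} = \frac{B - B}{2} = \frac{1}{2} \cdot 0 = 0$)
$X{\left(0,\left(-5 + 0\right) - 3 \right)} 25 = 0 \cdot 25 = 0$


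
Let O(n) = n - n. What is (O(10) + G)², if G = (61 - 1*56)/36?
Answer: 25/1296 ≈ 0.019290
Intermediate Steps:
O(n) = 0
G = 5/36 (G = (61 - 56)*(1/36) = 5*(1/36) = 5/36 ≈ 0.13889)
(O(10) + G)² = (0 + 5/36)² = (5/36)² = 25/1296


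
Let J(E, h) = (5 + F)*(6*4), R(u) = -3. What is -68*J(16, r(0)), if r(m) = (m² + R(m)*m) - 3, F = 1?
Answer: -9792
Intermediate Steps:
r(m) = -3 + m² - 3*m (r(m) = (m² - 3*m) - 3 = -3 + m² - 3*m)
J(E, h) = 144 (J(E, h) = (5 + 1)*(6*4) = 6*24 = 144)
-68*J(16, r(0)) = -68*144 = -9792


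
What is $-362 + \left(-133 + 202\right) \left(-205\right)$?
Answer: $-14507$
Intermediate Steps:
$-362 + \left(-133 + 202\right) \left(-205\right) = -362 + 69 \left(-205\right) = -362 - 14145 = -14507$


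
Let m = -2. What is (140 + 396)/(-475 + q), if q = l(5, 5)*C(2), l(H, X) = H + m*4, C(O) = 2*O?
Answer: -536/487 ≈ -1.1006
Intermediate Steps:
l(H, X) = -8 + H (l(H, X) = H - 2*4 = H - 8 = -8 + H)
q = -12 (q = (-8 + 5)*(2*2) = -3*4 = -12)
(140 + 396)/(-475 + q) = (140 + 396)/(-475 - 12) = 536/(-487) = 536*(-1/487) = -536/487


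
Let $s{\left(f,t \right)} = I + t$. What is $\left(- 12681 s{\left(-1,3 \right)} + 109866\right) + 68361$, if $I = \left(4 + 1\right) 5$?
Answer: $-176841$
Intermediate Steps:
$I = 25$ ($I = 5 \cdot 5 = 25$)
$s{\left(f,t \right)} = 25 + t$
$\left(- 12681 s{\left(-1,3 \right)} + 109866\right) + 68361 = \left(- 12681 \left(25 + 3\right) + 109866\right) + 68361 = \left(\left(-12681\right) 28 + 109866\right) + 68361 = \left(-355068 + 109866\right) + 68361 = -245202 + 68361 = -176841$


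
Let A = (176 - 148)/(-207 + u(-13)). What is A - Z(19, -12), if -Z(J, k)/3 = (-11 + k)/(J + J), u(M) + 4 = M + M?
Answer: -17417/9006 ≈ -1.9339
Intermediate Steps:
u(M) = -4 + 2*M (u(M) = -4 + (M + M) = -4 + 2*M)
Z(J, k) = -3*(-11 + k)/(2*J) (Z(J, k) = -3*(-11 + k)/(J + J) = -3*(-11 + k)/(2*J))
A = -28/237 (A = (176 - 148)/(-207 + (-4 + 2*(-13))) = 28/(-207 + (-4 - 26)) = 28/(-207 - 30) = 28/(-237) = 28*(-1/237) = -28/237 ≈ -0.11814)
A - Z(19, -12) = -28/237 - 3*(11 - 1*(-12))/(2*19) = -28/237 - 3*(11 + 12)/(2*19) = -28/237 - 3*23/(2*19) = -28/237 - 1*69/38 = -28/237 - 69/38 = -17417/9006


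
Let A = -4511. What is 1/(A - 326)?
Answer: -1/4837 ≈ -0.00020674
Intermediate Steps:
1/(A - 326) = 1/(-4511 - 326) = 1/(-4837) = -1/4837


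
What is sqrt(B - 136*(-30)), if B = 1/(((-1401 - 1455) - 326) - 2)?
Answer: sqrt(2585153081)/796 ≈ 63.875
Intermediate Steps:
B = -1/3184 (B = 1/((-2856 - 326) - 2) = 1/(-3182 - 2) = 1/(-3184) = -1/3184 ≈ -0.00031407)
sqrt(B - 136*(-30)) = sqrt(-1/3184 - 136*(-30)) = sqrt(-1/3184 + 4080) = sqrt(12990719/3184) = sqrt(2585153081)/796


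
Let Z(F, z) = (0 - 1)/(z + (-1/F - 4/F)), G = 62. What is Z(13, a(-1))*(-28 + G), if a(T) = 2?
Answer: -442/21 ≈ -21.048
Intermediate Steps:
Z(F, z) = -1/(z - 5/F)
Z(13, a(-1))*(-28 + G) = (-1*13/(-5 + 13*2))*(-28 + 62) = -1*13/(-5 + 26)*34 = -1*13/21*34 = -1*13*1/21*34 = -13/21*34 = -442/21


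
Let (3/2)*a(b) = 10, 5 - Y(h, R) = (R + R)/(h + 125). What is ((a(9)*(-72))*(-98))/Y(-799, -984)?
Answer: 15852480/701 ≈ 22614.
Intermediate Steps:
Y(h, R) = 5 - 2*R/(125 + h) (Y(h, R) = 5 - (R + R)/(h + 125) = 5 - 2*R/(125 + h))
a(b) = 20/3 (a(b) = (⅔)*10 = 20/3)
((a(9)*(-72))*(-98))/Y(-799, -984) = (((20/3)*(-72))*(-98))/(((625 - 2*(-984) + 5*(-799))/(125 - 799))) = (-480*(-98))/(((625 + 1968 - 3995)/(-674))) = 47040/((-1/674*(-1402))) = 47040/(701/337) = 47040*(337/701) = 15852480/701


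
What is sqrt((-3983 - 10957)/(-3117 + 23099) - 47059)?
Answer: I*sqrt(4697507824549)/9991 ≈ 216.93*I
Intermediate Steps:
sqrt((-3983 - 10957)/(-3117 + 23099) - 47059) = sqrt(-14940/19982 - 47059) = sqrt(-14940*1/19982 - 47059) = sqrt(-7470/9991 - 47059) = sqrt(-470173939/9991) = I*sqrt(4697507824549)/9991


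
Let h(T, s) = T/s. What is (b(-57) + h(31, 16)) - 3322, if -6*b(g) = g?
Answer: -52969/16 ≈ -3310.6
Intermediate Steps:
b(g) = -g/6
(b(-57) + h(31, 16)) - 3322 = (-⅙*(-57) + 31/16) - 3322 = (19/2 + 31*(1/16)) - 3322 = (19/2 + 31/16) - 3322 = 183/16 - 3322 = -52969/16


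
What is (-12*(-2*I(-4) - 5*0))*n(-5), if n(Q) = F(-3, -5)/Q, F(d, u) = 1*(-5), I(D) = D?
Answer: -96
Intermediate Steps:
F(d, u) = -5
n(Q) = -5/Q
(-12*(-2*I(-4) - 5*0))*n(-5) = (-12*(-2*(-4) - 5*0))*(-5/(-5)) = (-12*(8 + 0))*(-5*(-1/5)) = -12*8*1 = -96*1 = -96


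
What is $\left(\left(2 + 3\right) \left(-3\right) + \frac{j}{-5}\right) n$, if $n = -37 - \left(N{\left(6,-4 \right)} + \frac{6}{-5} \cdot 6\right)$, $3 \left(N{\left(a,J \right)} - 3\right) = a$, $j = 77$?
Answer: $\frac{26448}{25} \approx 1057.9$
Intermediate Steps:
$N{\left(a,J \right)} = 3 + \frac{a}{3}$
$n = - \frac{174}{5}$ ($n = -37 - \left(\left(3 + \frac{1}{3} \cdot 6\right) + \frac{6}{-5} \cdot 6\right) = -37 - \left(\left(3 + 2\right) + 6 \left(- \frac{1}{5}\right) 6\right) = -37 - \left(5 - \frac{36}{5}\right) = -37 - - \frac{11}{5} = -37 + \frac{11}{5} = - \frac{174}{5} \approx -34.8$)
$\left(\left(2 + 3\right) \left(-3\right) + \frac{j}{-5}\right) n = \left(\left(2 + 3\right) \left(-3\right) + \frac{77}{-5}\right) \left(- \frac{174}{5}\right) = \left(5 \left(-3\right) + 77 \left(- \frac{1}{5}\right)\right) \left(- \frac{174}{5}\right) = \left(-15 - \frac{77}{5}\right) \left(- \frac{174}{5}\right) = \left(- \frac{152}{5}\right) \left(- \frac{174}{5}\right) = \frac{26448}{25}$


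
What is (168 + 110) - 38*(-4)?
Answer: 430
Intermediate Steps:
(168 + 110) - 38*(-4) = 278 + 152 = 430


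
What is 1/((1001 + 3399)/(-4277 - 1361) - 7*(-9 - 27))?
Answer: 2819/708188 ≈ 0.0039806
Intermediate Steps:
1/((1001 + 3399)/(-4277 - 1361) - 7*(-9 - 27)) = 1/(4400/(-5638) - 7*(-36)) = 1/(4400*(-1/5638) + 252) = 1/(-2200/2819 + 252) = 1/(708188/2819) = 2819/708188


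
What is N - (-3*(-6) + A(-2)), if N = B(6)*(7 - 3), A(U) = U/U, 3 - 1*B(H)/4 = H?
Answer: -67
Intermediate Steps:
B(H) = 12 - 4*H
A(U) = 1
N = -48 (N = (12 - 4*6)*(7 - 3) = (12 - 24)*4 = -12*4 = -48)
N - (-3*(-6) + A(-2)) = -48 - (-3*(-6) + 1) = -48 - (18 + 1) = -48 - 1*19 = -48 - 19 = -67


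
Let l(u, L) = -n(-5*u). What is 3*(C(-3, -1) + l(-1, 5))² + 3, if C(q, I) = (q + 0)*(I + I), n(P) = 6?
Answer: 3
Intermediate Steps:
l(u, L) = -6 (l(u, L) = -1*6 = -6)
C(q, I) = 2*I*q (C(q, I) = q*(2*I) = 2*I*q)
3*(C(-3, -1) + l(-1, 5))² + 3 = 3*(2*(-1)*(-3) - 6)² + 3 = 3*(6 - 6)² + 3 = 3*0² + 3 = 3*0 + 3 = 0 + 3 = 3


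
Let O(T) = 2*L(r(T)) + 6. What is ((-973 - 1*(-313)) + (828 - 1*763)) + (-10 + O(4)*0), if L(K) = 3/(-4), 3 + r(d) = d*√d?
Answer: -605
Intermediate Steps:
r(d) = -3 + d^(3/2) (r(d) = -3 + d*√d = -3 + d^(3/2))
L(K) = -¾ (L(K) = 3*(-¼) = -¾)
O(T) = 9/2 (O(T) = 2*(-¾) + 6 = -3/2 + 6 = 9/2)
((-973 - 1*(-313)) + (828 - 1*763)) + (-10 + O(4)*0) = ((-973 - 1*(-313)) + (828 - 1*763)) + (-10 + (9/2)*0) = ((-973 + 313) + (828 - 763)) + (-10 + 0) = (-660 + 65) - 10 = -595 - 10 = -605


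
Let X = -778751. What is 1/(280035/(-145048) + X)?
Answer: -145048/112956555083 ≈ -1.2841e-6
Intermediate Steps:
1/(280035/(-145048) + X) = 1/(280035/(-145048) - 778751) = 1/(280035*(-1/145048) - 778751) = 1/(-280035/145048 - 778751) = 1/(-112956555083/145048) = -145048/112956555083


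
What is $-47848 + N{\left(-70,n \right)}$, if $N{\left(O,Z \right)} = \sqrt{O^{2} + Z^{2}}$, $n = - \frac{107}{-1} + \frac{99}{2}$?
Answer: $-47848 + \frac{\sqrt{117569}}{2} \approx -47677.0$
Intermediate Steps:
$n = \frac{313}{2}$ ($n = \left(-107\right) \left(-1\right) + 99 \cdot \frac{1}{2} = 107 + \frac{99}{2} = \frac{313}{2} \approx 156.5$)
$-47848 + N{\left(-70,n \right)} = -47848 + \sqrt{\left(-70\right)^{2} + \left(\frac{313}{2}\right)^{2}} = -47848 + \sqrt{4900 + \frac{97969}{4}} = -47848 + \sqrt{\frac{117569}{4}} = -47848 + \frac{\sqrt{117569}}{2}$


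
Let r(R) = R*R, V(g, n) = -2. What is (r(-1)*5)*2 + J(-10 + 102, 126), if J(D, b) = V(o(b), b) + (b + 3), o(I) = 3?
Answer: 137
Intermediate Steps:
r(R) = R²
J(D, b) = 1 + b (J(D, b) = -2 + (b + 3) = -2 + (3 + b) = 1 + b)
(r(-1)*5)*2 + J(-10 + 102, 126) = ((-1)²*5)*2 + (1 + 126) = (1*5)*2 + 127 = 5*2 + 127 = 10 + 127 = 137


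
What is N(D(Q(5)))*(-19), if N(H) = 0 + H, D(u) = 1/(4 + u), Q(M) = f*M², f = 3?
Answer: -19/79 ≈ -0.24051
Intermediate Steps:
Q(M) = 3*M²
N(H) = H
N(D(Q(5)))*(-19) = -19/(4 + 3*5²) = -19/(4 + 3*25) = -19/(4 + 75) = -19/79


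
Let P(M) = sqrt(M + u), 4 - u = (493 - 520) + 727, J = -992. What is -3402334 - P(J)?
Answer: -3402334 - 2*I*sqrt(422) ≈ -3.4023e+6 - 41.085*I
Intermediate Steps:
u = -696 (u = 4 - ((493 - 520) + 727) = 4 - (-27 + 727) = 4 - 1*700 = 4 - 700 = -696)
P(M) = sqrt(-696 + M) (P(M) = sqrt(M - 696) = sqrt(-696 + M))
-3402334 - P(J) = -3402334 - sqrt(-696 - 992) = -3402334 - sqrt(-1688) = -3402334 - 2*I*sqrt(422)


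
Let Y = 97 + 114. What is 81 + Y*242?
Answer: 51143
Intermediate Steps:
Y = 211
81 + Y*242 = 81 + 211*242 = 81 + 51062 = 51143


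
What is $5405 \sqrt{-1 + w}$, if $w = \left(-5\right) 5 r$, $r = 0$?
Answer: $5405 i \approx 5405.0 i$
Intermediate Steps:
$w = 0$ ($w = \left(-5\right) 5 \cdot 0 = \left(-25\right) 0 = 0$)
$5405 \sqrt{-1 + w} = 5405 \sqrt{-1 + 0} = 5405 \sqrt{-1} = 5405 i$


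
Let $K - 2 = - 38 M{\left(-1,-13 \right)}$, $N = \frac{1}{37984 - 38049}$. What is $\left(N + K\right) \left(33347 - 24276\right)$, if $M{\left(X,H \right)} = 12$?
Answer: $- \frac{267694281}{65} \approx -4.1184 \cdot 10^{6}$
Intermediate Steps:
$N = - \frac{1}{65}$ ($N = \frac{1}{-65} = - \frac{1}{65} \approx -0.015385$)
$K = -454$ ($K = 2 - 456 = -454$)
$\left(N + K\right) \left(33347 - 24276\right) = \left(- \frac{1}{65} - 454\right) \left(33347 - 24276\right) = \left(- \frac{29511}{65}\right) 9071 = - \frac{267694281}{65}$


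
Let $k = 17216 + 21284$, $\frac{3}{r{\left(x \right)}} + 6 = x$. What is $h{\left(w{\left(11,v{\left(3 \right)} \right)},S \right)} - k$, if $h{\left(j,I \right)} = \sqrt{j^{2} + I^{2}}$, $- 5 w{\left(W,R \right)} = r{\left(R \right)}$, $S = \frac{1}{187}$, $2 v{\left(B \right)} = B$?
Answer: $-38500 + \frac{13 \sqrt{829}}{2805} \approx -38500.0$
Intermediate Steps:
$v{\left(B \right)} = \frac{B}{2}$
$S = \frac{1}{187} \approx 0.0053476$
$r{\left(x \right)} = \frac{3}{-6 + x}$
$w{\left(W,R \right)} = - \frac{3}{5 \left(-6 + R\right)}$ ($w{\left(W,R \right)} = - \frac{3 \frac{1}{-6 + R}}{5} = - \frac{3}{5 \left(-6 + R\right)}$)
$k = 38500$
$h{\left(j,I \right)} = \sqrt{I^{2} + j^{2}}$
$h{\left(w{\left(11,v{\left(3 \right)} \right)},S \right)} - k = \sqrt{\left(\frac{1}{187}\right)^{2} + \left(- \frac{3}{-30 + 5 \cdot \frac{1}{2} \cdot 3}\right)^{2}} - 38500 = \sqrt{\frac{1}{34969} + \left(- \frac{3}{-30 + 5 \cdot \frac{3}{2}}\right)^{2}} - 38500 = \sqrt{\frac{1}{34969} + \left(- \frac{3}{-30 + \frac{15}{2}}\right)^{2}} - 38500 = \sqrt{\frac{1}{34969} + \left(- \frac{3}{- \frac{45}{2}}\right)^{2}} - 38500 = \sqrt{\frac{1}{34969} + \left(\left(-3\right) \left(- \frac{2}{45}\right)\right)^{2}} - 38500 = \sqrt{\frac{1}{34969} + \left(\frac{2}{15}\right)^{2}} - 38500 = \sqrt{\frac{1}{34969} + \frac{4}{225}} - 38500 = \sqrt{\frac{140101}{7868025}} - 38500 = \frac{13 \sqrt{829}}{2805} - 38500 = -38500 + \frac{13 \sqrt{829}}{2805}$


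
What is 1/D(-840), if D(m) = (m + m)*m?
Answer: 1/1411200 ≈ 7.0862e-7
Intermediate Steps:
D(m) = 2*m**2 (D(m) = (2*m)*m = 2*m**2)
1/D(-840) = 1/(2*(-840)**2) = 1/(2*705600) = 1/1411200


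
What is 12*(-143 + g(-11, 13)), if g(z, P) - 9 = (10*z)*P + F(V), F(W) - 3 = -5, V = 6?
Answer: -18792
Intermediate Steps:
F(W) = -2 (F(W) = 3 - 5 = -2)
g(z, P) = 7 + 10*P*z (g(z, P) = 9 + ((10*z)*P - 2) = 9 + (10*P*z - 2) = 9 + (-2 + 10*P*z) = 7 + 10*P*z)
12*(-143 + g(-11, 13)) = 12*(-143 + (7 + 10*13*(-11))) = 12*(-143 + (7 - 1430)) = 12*(-143 - 1423) = 12*(-1566) = -18792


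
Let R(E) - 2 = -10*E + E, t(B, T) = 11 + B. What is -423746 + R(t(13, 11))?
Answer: -423960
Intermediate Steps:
R(E) = 2 - 9*E (R(E) = 2 + (-10*E + E) = 2 - 9*E)
-423746 + R(t(13, 11)) = -423746 + (2 - 9*(11 + 13)) = -423746 + (2 - 9*24) = -423746 + (2 - 216) = -423746 - 214 = -423960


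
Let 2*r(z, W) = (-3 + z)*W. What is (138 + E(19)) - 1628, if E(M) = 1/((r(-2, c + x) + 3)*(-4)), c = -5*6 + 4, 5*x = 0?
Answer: -405281/272 ≈ -1490.0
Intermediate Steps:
x = 0 (x = (⅕)*0 = 0)
c = -26 (c = -30 + 4 = -26)
r(z, W) = W*(-3 + z)/2 (r(z, W) = ((-3 + z)*W)/2 = (W*(-3 + z))/2 = W*(-3 + z)/2)
E(M) = -1/272 (E(M) = 1/(((-26 + 0)*(-3 - 2)/2 + 3)*(-4)) = 1/(((½)*(-26)*(-5) + 3)*(-4)) = 1/((65 + 3)*(-4)) = 1/(68*(-4)) = 1/(-272) = -1/272)
(138 + E(19)) - 1628 = (138 - 1/272) - 1628 = 37535/272 - 1628 = -405281/272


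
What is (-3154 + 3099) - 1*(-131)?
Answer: 76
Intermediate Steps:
(-3154 + 3099) - 1*(-131) = -55 + 131 = 76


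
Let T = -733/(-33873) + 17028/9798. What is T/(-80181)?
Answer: -97328563/4435180664229 ≈ -2.1945e-5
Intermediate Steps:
T = 97328563/55314609 (T = -733*(-1/33873) + 17028*(1/9798) = 733/33873 + 2838/1633 = 97328563/55314609 ≈ 1.7595)
T/(-80181) = (97328563/55314609)/(-80181) = (97328563/55314609)*(-1/80181) = -97328563/4435180664229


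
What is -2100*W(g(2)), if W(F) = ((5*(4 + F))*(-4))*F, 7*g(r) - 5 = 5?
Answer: 2280000/7 ≈ 3.2571e+5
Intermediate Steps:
g(r) = 10/7 (g(r) = 5/7 + (1/7)*5 = 5/7 + 5/7 = 10/7)
W(F) = F*(-80 - 20*F) (W(F) = ((20 + 5*F)*(-4))*F = (-80 - 20*F)*F = F*(-80 - 20*F))
-2100*W(g(2)) = -(-42000)*10*(4 + 10/7)/7 = -(-42000)*10*38/(7*7) = -2100*(-7600/49) = 2280000/7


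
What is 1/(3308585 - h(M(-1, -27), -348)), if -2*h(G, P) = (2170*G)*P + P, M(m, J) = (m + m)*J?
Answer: -1/17080909 ≈ -5.8545e-8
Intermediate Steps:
M(m, J) = 2*J*m (M(m, J) = (2*m)*J = 2*J*m)
h(G, P) = -P/2 - 1085*G*P (h(G, P) = -((2170*G)*P + P)/2 = -(2170*G*P + P)/2 = -(P + 2170*G*P)/2 = -P/2 - 1085*G*P)
1/(3308585 - h(M(-1, -27), -348)) = 1/(3308585 - (-1)*(-348)*(1 + 2170*(2*(-27)*(-1)))/2) = 1/(3308585 - (-1)*(-348)*(1 + 2170*54)/2) = 1/(3308585 - (-1)*(-348)*(1 + 117180)/2) = 1/(3308585 - (-1)*(-348)*117181/2) = 1/(3308585 - 1*20389494) = 1/(3308585 - 20389494) = 1/(-17080909) = -1/17080909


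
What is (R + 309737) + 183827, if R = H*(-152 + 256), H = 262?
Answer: 520812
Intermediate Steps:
R = 27248 (R = 262*(-152 + 256) = 262*104 = 27248)
(R + 309737) + 183827 = (27248 + 309737) + 183827 = 336985 + 183827 = 520812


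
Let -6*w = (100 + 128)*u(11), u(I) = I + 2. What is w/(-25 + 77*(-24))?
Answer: 494/1873 ≈ 0.26375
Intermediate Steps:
u(I) = 2 + I
w = -494 (w = -(100 + 128)*(2 + 11)/6 = -38*13 = -⅙*2964 = -494)
w/(-25 + 77*(-24)) = -494/(-25 + 77*(-24)) = -494/(-25 - 1848) = -494/(-1873) = -494*(-1/1873) = 494/1873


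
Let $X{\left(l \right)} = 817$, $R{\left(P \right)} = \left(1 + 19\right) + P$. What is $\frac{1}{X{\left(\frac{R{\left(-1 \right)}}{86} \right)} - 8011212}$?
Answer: $- \frac{1}{8010395} \approx -1.2484 \cdot 10^{-7}$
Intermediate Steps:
$R{\left(P \right)} = 20 + P$
$\frac{1}{X{\left(\frac{R{\left(-1 \right)}}{86} \right)} - 8011212} = \frac{1}{817 - 8011212} = \frac{1}{-8010395} = - \frac{1}{8010395}$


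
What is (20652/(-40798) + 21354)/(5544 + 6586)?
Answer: 43558992/24743987 ≈ 1.7604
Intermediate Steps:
(20652/(-40798) + 21354)/(5544 + 6586) = (20652*(-1/40798) + 21354)/12130 = (-10326/20399 + 21354)*(1/12130) = (435589920/20399)*(1/12130) = 43558992/24743987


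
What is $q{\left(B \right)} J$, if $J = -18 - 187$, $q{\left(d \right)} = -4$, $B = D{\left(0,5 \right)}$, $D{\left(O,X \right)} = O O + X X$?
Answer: $820$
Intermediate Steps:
$D{\left(O,X \right)} = O^{2} + X^{2}$
$B = 25$ ($B = 0^{2} + 5^{2} = 0 + 25 = 25$)
$J = -205$ ($J = -18 - 187 = -205$)
$q{\left(B \right)} J = \left(-4\right) \left(-205\right) = 820$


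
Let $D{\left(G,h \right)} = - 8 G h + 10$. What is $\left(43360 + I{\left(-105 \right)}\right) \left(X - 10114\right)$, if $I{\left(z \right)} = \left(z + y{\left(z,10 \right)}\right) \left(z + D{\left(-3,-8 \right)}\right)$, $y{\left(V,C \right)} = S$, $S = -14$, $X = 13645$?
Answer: $273698403$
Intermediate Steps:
$D{\left(G,h \right)} = 10 - 8 G h$ ($D{\left(G,h \right)} = - 8 G h + 10 = 10 - 8 G h$)
$y{\left(V,C \right)} = -14$
$I{\left(z \right)} = \left(-182 + z\right) \left(-14 + z\right)$ ($I{\left(z \right)} = \left(z - 14\right) \left(z + \left(10 - \left(-24\right) \left(-8\right)\right)\right) = \left(-14 + z\right) \left(z + \left(10 - 192\right)\right) = \left(-14 + z\right) \left(z - 182\right) = \left(-14 + z\right) \left(-182 + z\right) = \left(-182 + z\right) \left(-14 + z\right)$)
$\left(43360 + I{\left(-105 \right)}\right) \left(X - 10114\right) = \left(43360 + \left(2548 + \left(-105\right)^{2} - -20580\right)\right) \left(13645 - 10114\right) = \left(43360 + \left(2548 + 11025 + 20580\right)\right) 3531 = \left(43360 + 34153\right) 3531 = 77513 \cdot 3531 = 273698403$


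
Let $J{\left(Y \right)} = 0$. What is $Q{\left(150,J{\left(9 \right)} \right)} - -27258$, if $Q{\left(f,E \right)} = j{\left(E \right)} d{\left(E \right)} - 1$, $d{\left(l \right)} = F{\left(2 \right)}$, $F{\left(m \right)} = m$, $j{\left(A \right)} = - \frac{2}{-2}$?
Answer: $27259$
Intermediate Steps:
$j{\left(A \right)} = 1$ ($j{\left(A \right)} = \left(-2\right) \left(- \frac{1}{2}\right) = 1$)
$d{\left(l \right)} = 2$
$Q{\left(f,E \right)} = 1$ ($Q{\left(f,E \right)} = 1 \cdot 2 - 1 = 2 - 1 = 1$)
$Q{\left(150,J{\left(9 \right)} \right)} - -27258 = 1 - -27258 = 1 + 27258 = 27259$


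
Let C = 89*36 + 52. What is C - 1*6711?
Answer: -3455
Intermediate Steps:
C = 3256 (C = 3204 + 52 = 3256)
C - 1*6711 = 3256 - 1*6711 = 3256 - 6711 = -3455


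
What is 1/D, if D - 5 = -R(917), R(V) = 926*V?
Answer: -1/849137 ≈ -1.1777e-6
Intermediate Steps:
D = -849137 (D = 5 - 926*917 = 5 - 1*849142 = 5 - 849142 = -849137)
1/D = 1/(-849137) = -1/849137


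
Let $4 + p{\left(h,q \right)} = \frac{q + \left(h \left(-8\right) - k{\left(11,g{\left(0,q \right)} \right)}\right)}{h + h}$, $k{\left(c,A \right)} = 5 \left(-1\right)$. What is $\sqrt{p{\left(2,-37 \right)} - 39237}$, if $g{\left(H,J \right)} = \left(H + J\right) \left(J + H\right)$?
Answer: $i \sqrt{39253} \approx 198.12 i$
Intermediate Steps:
$g{\left(H,J \right)} = \left(H + J\right)^{2}$ ($g{\left(H,J \right)} = \left(H + J\right) \left(H + J\right) = \left(H + J\right)^{2}$)
$k{\left(c,A \right)} = -5$
$p{\left(h,q \right)} = -4 + \frac{5 + q - 8 h}{2 h}$ ($p{\left(h,q \right)} = -4 + \frac{q + \left(h \left(-8\right) - -5\right)}{h + h} = -4 + \frac{q - \left(-5 + 8 h\right)}{2 h} = -4 + \left(q - \left(-5 + 8 h\right)\right) \frac{1}{2 h} = -4 + \left(5 + q - 8 h\right) \frac{1}{2 h} = -4 + \frac{5 + q - 8 h}{2 h}$)
$\sqrt{p{\left(2,-37 \right)} - 39237} = \sqrt{\frac{5 - 37 - 32}{2 \cdot 2} - 39237} = \sqrt{\frac{1}{2} \cdot \frac{1}{2} \left(5 - 37 - 32\right) - 39237} = \sqrt{\frac{1}{2} \cdot \frac{1}{2} \left(-64\right) - 39237} = \sqrt{-16 - 39237} = \sqrt{-39253} = i \sqrt{39253}$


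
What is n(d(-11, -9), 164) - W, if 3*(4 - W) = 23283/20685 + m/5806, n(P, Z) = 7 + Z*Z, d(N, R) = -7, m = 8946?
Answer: 538433150821/20016185 ≈ 26900.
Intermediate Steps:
n(P, Z) = 7 + Z²
W = 62274234/20016185 (W = 4 - (23283/20685 + 8946/5806)/3 = 4 - (23283*(1/20685) + 8946*(1/5806))/3 = 4 - (7761/6895 + 4473/2903)/3 = 4 - ⅓*53371518/20016185 = 4 - 17790506/20016185 = 62274234/20016185 ≈ 3.1112)
n(d(-11, -9), 164) - W = (7 + 164²) - 1*62274234/20016185 = (7 + 26896) - 62274234/20016185 = 26903 - 62274234/20016185 = 538433150821/20016185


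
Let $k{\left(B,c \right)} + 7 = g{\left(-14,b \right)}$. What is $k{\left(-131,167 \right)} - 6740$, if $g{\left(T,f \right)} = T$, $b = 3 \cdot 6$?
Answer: $-6761$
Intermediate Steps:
$b = 18$
$k{\left(B,c \right)} = -21$ ($k{\left(B,c \right)} = -7 - 14 = -21$)
$k{\left(-131,167 \right)} - 6740 = -21 - 6740 = -6761$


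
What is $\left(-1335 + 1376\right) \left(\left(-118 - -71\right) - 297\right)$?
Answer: $-14104$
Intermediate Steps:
$\left(-1335 + 1376\right) \left(\left(-118 - -71\right) - 297\right) = 41 \left(\left(-118 + 71\right) - 297\right) = 41 \left(-47 - 297\right) = 41 \left(-344\right) = -14104$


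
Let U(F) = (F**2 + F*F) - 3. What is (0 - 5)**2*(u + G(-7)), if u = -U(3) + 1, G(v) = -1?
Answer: -375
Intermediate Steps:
U(F) = -3 + 2*F**2 (U(F) = (F**2 + F**2) - 3 = 2*F**2 - 3 = -3 + 2*F**2)
u = -14 (u = -(-3 + 2*3**2) + 1 = -(-3 + 2*9) + 1 = -(-3 + 18) + 1 = -1*15 + 1 = -15 + 1 = -14)
(0 - 5)**2*(u + G(-7)) = (0 - 5)**2*(-14 - 1) = (-5)**2*(-15) = 25*(-15) = -375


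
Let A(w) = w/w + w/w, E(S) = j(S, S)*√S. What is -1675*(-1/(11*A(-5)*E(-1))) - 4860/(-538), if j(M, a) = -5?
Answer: 2430/269 + 335*I/22 ≈ 9.0335 + 15.227*I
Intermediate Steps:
E(S) = -5*√S
A(w) = 2 (A(w) = 1 + 1 = 2)
-1675*(-1/(11*A(-5)*E(-1))) - 4860/(-538) = -1675*(-I/110) - 4860/(-538) = -1675*(-I/110) - 4860*(-1/538) = -1675*(-I/110) + 2430/269 = -(-335)*I/22 + 2430/269 = 335*I/22 + 2430/269 = 2430/269 + 335*I/22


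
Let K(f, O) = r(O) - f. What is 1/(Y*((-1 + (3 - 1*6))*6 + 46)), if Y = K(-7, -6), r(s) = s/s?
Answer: 1/176 ≈ 0.0056818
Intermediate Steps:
r(s) = 1
K(f, O) = 1 - f
Y = 8 (Y = 1 - 1*(-7) = 1 + 7 = 8)
1/(Y*((-1 + (3 - 1*6))*6 + 46)) = 1/(8*((-1 + (3 - 1*6))*6 + 46)) = 1/(8*((-1 + (3 - 6))*6 + 46)) = 1/(8*((-1 - 3)*6 + 46)) = 1/(8*(-4*6 + 46)) = 1/(8*(-24 + 46)) = 1/(8*22) = 1/176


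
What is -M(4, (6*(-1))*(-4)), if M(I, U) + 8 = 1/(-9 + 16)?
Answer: 55/7 ≈ 7.8571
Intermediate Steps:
M(I, U) = -55/7 (M(I, U) = -8 + 1/(-9 + 16) = -8 + 1/7 = -8 + ⅐ = -55/7)
-M(4, (6*(-1))*(-4)) = -1*(-55/7) = 55/7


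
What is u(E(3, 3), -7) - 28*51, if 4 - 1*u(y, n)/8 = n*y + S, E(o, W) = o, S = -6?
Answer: -1180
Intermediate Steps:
u(y, n) = 80 - 8*n*y (u(y, n) = 32 - 8*(n*y - 6) = 32 - 8*(-6 + n*y) = 32 + (48 - 8*n*y) = 80 - 8*n*y)
u(E(3, 3), -7) - 28*51 = (80 - 8*(-7)*3) - 28*51 = (80 + 168) - 1428 = 248 - 1428 = -1180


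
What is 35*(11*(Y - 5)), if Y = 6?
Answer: 385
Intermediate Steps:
35*(11*(Y - 5)) = 35*(11*(6 - 5)) = 35*(11*1) = 35*11 = 385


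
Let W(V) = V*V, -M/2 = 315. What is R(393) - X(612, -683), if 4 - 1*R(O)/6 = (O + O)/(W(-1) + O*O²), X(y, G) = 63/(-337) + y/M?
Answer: 9005893448537/357969156055 ≈ 25.158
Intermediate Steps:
M = -630 (M = -2*315 = -630)
W(V) = V²
X(y, G) = -63/337 - y/630 (X(y, G) = 63/(-337) + y/(-630) = 63*(-1/337) + y*(-1/630) = -63/337 - y/630)
R(O) = 24 - 12*O/(1 + O³) (R(O) = 24 - 6*(O + O)/((-1)² + O*O²) = 24 - 6*2*O/(1 + O³) = 24 - 12*O/(1 + O³))
R(393) - X(612, -683) = 12*(2 - 1*393 + 2*393³)/(1 + 393³) - (-63/337 - 1/630*612) = 12*(2 - 393 + 2*60698457)/(1 + 60698457) - (-63/337 - 34/35) = 12*(2 - 393 + 121396914)/60698458 - 1*(-13663/11795) = 12*(1/60698458)*121396523 + 13663/11795 = 728379138/30349229 + 13663/11795 = 9005893448537/357969156055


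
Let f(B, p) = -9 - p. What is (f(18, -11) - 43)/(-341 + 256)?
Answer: 41/85 ≈ 0.48235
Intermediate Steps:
(f(18, -11) - 43)/(-341 + 256) = ((-9 - 1*(-11)) - 43)/(-341 + 256) = ((-9 + 11) - 43)/(-85) = (2 - 43)*(-1/85) = -41*(-1/85) = 41/85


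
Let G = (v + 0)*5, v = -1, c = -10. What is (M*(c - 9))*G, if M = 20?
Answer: 1900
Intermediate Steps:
G = -5 (G = (-1 + 0)*5 = -1*5 = -5)
(M*(c - 9))*G = (20*(-10 - 9))*(-5) = (20*(-19))*(-5) = -380*(-5) = 1900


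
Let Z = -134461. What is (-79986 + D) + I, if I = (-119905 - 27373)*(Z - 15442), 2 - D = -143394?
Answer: 22077477444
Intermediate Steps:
D = 143396 (D = 2 - 1*(-143394) = 2 + 143394 = 143396)
I = 22077414034 (I = (-119905 - 27373)*(-134461 - 15442) = -147278*(-149903) = 22077414034)
(-79986 + D) + I = (-79986 + 143396) + 22077414034 = 63410 + 22077414034 = 22077477444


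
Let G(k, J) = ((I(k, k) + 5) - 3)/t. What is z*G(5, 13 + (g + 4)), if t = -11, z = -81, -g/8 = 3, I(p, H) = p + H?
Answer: 972/11 ≈ 88.364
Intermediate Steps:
I(p, H) = H + p
g = -24 (g = -8*3 = -24)
G(k, J) = -2/11 - 2*k/11 (G(k, J) = (((k + k) + 5) - 3)/(-11) = ((2*k + 5) - 3)*(-1/11) = ((5 + 2*k) - 3)*(-1/11) = (2 + 2*k)*(-1/11) = -2/11 - 2*k/11)
z*G(5, 13 + (g + 4)) = -81*(-2/11 - 2/11*5) = -81*(-2/11 - 10/11) = -81*(-12/11) = 972/11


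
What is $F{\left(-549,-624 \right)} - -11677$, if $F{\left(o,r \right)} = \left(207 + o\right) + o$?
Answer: $10786$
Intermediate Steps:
$F{\left(o,r \right)} = 207 + 2 o$
$F{\left(-549,-624 \right)} - -11677 = \left(207 + 2 \left(-549\right)\right) - -11677 = \left(207 - 1098\right) + 11677 = -891 + 11677 = 10786$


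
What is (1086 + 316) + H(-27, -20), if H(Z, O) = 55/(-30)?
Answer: 8401/6 ≈ 1400.2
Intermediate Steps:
H(Z, O) = -11/6 (H(Z, O) = 55*(-1/30) = -11/6)
(1086 + 316) + H(-27, -20) = (1086 + 316) - 11/6 = 1402 - 11/6 = 8401/6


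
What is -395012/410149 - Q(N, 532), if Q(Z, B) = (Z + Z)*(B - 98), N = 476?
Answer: -169460837044/410149 ≈ -4.1317e+5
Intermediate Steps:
Q(Z, B) = 2*Z*(-98 + B) (Q(Z, B) = (2*Z)*(-98 + B) = 2*Z*(-98 + B))
-395012/410149 - Q(N, 532) = -395012/410149 - 2*476*(-98 + 532) = -395012*1/410149 - 2*476*434 = -395012/410149 - 1*413168 = -395012/410149 - 413168 = -169460837044/410149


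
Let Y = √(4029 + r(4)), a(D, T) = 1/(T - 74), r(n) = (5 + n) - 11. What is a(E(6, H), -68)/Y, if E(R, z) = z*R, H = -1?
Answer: -√4027/571834 ≈ -0.00011097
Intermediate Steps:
r(n) = -6 + n
E(R, z) = R*z
a(D, T) = 1/(-74 + T)
Y = √4027 (Y = √(4029 + (-6 + 4)) = √(4029 - 2) = √4027 ≈ 63.459)
a(E(6, H), -68)/Y = 1/((-74 - 68)*(√4027)) = (√4027/4027)/(-142) = -√4027/571834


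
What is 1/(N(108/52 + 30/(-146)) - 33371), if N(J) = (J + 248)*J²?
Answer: -854670349/27773260769951 ≈ -3.0773e-5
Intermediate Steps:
N(J) = J²*(248 + J) (N(J) = (248 + J)*J² = J²*(248 + J))
1/(N(108/52 + 30/(-146)) - 33371) = 1/((108/52 + 30/(-146))²*(248 + (108/52 + 30/(-146))) - 33371) = 1/((108*(1/52) + 30*(-1/146))²*(248 + (108*(1/52) + 30*(-1/146))) - 33371) = 1/((27/13 - 15/73)²*(248 + (27/13 - 15/73)) - 33371) = 1/((1776/949)²*(248 + 1776/949) - 33371) = 1/((3154176/900601)*(237128/949) - 33371) = 1/(747943446528/854670349 - 33371) = 1/(-27773260769951/854670349) = -854670349/27773260769951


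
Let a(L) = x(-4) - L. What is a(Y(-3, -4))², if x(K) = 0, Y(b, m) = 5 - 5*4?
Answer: 225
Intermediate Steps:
Y(b, m) = -15 (Y(b, m) = 5 - 20 = -15)
a(L) = -L (a(L) = 0 - L = -L)
a(Y(-3, -4))² = (-1*(-15))² = 15² = 225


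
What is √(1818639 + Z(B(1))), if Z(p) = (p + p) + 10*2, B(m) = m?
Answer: √1818661 ≈ 1348.6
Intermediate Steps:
Z(p) = 20 + 2*p (Z(p) = 2*p + 20 = 20 + 2*p)
√(1818639 + Z(B(1))) = √(1818639 + (20 + 2*1)) = √(1818639 + (20 + 2)) = √(1818639 + 22) = √1818661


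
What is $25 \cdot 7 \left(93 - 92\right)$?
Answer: $175$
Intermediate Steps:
$25 \cdot 7 \left(93 - 92\right) = 175 \cdot 1 = 175$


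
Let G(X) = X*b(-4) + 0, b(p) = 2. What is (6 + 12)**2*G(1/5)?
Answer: 648/5 ≈ 129.60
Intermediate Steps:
G(X) = 2*X (G(X) = X*2 + 0 = 2*X + 0 = 2*X)
(6 + 12)**2*G(1/5) = (6 + 12)**2*(2/5) = 18**2*(2*(1/5)) = 324*(2/5) = 648/5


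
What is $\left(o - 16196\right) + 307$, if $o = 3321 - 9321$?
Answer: $-21889$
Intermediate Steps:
$o = -6000$ ($o = 3321 - 9321 = -6000$)
$\left(o - 16196\right) + 307 = \left(-6000 - 16196\right) + 307 = -22196 + 307 = -21889$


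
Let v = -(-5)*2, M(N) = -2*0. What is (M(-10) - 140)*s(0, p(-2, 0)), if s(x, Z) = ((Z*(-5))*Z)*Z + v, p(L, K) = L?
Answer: -7000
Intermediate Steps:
M(N) = 0
v = 10 (v = -1*(-10) = 10)
s(x, Z) = 10 - 5*Z³ (s(x, Z) = ((Z*(-5))*Z)*Z + 10 = ((-5*Z)*Z)*Z + 10 = (-5*Z²)*Z + 10 = -5*Z³ + 10 = 10 - 5*Z³)
(M(-10) - 140)*s(0, p(-2, 0)) = (0 - 140)*(10 - 5*(-2)³) = -140*(10 - 5*(-8)) = -140*(10 + 40) = -140*50 = -7000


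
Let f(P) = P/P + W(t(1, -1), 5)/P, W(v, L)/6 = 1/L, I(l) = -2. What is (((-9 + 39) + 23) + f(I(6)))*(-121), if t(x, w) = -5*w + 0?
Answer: -32307/5 ≈ -6461.4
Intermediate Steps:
t(x, w) = -5*w
W(v, L) = 6/L
f(P) = 1 + 6/(5*P) (f(P) = P/P + (6/5)/P = 1 + (6*(⅕))/P = 1 + 6/(5*P))
(((-9 + 39) + 23) + f(I(6)))*(-121) = (((-9 + 39) + 23) + (6/5 - 2)/(-2))*(-121) = ((30 + 23) - ½*(-⅘))*(-121) = (53 + ⅖)*(-121) = (267/5)*(-121) = -32307/5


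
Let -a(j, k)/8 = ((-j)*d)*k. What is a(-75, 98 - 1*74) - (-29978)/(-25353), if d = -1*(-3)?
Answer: -1095279578/25353 ≈ -43201.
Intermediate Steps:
d = 3
a(j, k) = 24*j*k (a(j, k) = -8*-j*3*k = -8*(-3*j)*k = -(-24)*j*k = 24*j*k)
a(-75, 98 - 1*74) - (-29978)/(-25353) = 24*(-75)*(98 - 1*74) - (-29978)/(-25353) = 24*(-75)*(98 - 74) - (-29978)*(-1)/25353 = 24*(-75)*24 - 1*29978/25353 = -43200 - 29978/25353 = -1095279578/25353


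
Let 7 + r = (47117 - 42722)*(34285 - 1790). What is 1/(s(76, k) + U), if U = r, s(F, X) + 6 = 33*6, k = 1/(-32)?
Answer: 1/142815710 ≈ 7.0020e-9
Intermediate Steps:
k = -1/32 ≈ -0.031250
s(F, X) = 192 (s(F, X) = -6 + 33*6 = -6 + 198 = 192)
r = 142815518 (r = -7 + (47117 - 42722)*(34285 - 1790) = -7 + 4395*32495 = -7 + 142815525 = 142815518)
U = 142815518
1/(s(76, k) + U) = 1/(192 + 142815518) = 1/142815710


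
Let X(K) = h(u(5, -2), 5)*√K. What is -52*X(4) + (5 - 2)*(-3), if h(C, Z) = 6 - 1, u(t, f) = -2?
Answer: -529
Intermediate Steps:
h(C, Z) = 5
X(K) = 5*√K
-52*X(4) + (5 - 2)*(-3) = -260*√4 + (5 - 2)*(-3) = -260*2 + 3*(-3) = -52*10 - 9 = -520 - 9 = -529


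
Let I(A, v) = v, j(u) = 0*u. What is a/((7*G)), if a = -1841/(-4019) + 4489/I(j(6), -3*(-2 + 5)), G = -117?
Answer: 18024722/29624049 ≈ 0.60845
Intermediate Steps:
j(u) = 0
a = -18024722/36171 (a = -1841/(-4019) + 4489/((-3*(-2 + 5))) = -1841*(-1/4019) + 4489/((-3*3)) = 1841/4019 + 4489/(-9) = 1841/4019 + 4489*(-⅑) = 1841/4019 - 4489/9 = -18024722/36171 ≈ -498.32)
a/((7*G)) = -18024722/(36171*(7*(-117))) = -18024722/36171/(-819) = -18024722/36171*(-1/819) = 18024722/29624049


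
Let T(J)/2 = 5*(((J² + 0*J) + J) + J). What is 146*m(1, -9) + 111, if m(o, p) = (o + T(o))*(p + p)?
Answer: -81357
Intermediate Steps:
T(J) = 10*J² + 20*J (T(J) = 2*(5*(((J² + 0*J) + J) + J)) = 2*(5*(((J² + 0) + J) + J)) = 2*(5*((J² + J) + J)) = 2*(5*((J + J²) + J)) = 2*(5*(J² + 2*J)) = 2*(5*J² + 10*J) = 10*J² + 20*J)
m(o, p) = 2*p*(o + 10*o*(2 + o)) (m(o, p) = (o + 10*o*(2 + o))*(p + p) = (o + 10*o*(2 + o))*(2*p) = 2*p*(o + 10*o*(2 + o)))
146*m(1, -9) + 111 = 146*(2*1*(-9)*(21 + 10*1)) + 111 = 146*(2*1*(-9)*(21 + 10)) + 111 = 146*(2*1*(-9)*31) + 111 = 146*(-558) + 111 = -81468 + 111 = -81357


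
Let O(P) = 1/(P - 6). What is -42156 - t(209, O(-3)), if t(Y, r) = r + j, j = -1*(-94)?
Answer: -380249/9 ≈ -42250.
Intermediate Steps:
j = 94
O(P) = 1/(-6 + P)
t(Y, r) = 94 + r (t(Y, r) = r + 94 = 94 + r)
-42156 - t(209, O(-3)) = -42156 - (94 + 1/(-6 - 3)) = -42156 - (94 + 1/(-9)) = -42156 - (94 - ⅑) = -42156 - 1*845/9 = -42156 - 845/9 = -380249/9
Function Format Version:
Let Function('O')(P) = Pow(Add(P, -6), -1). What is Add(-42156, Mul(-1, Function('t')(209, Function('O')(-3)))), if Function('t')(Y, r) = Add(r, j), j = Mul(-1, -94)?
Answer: Rational(-380249, 9) ≈ -42250.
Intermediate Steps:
j = 94
Function('O')(P) = Pow(Add(-6, P), -1)
Function('t')(Y, r) = Add(94, r) (Function('t')(Y, r) = Add(r, 94) = Add(94, r))
Add(-42156, Mul(-1, Function('t')(209, Function('O')(-3)))) = Add(-42156, Mul(-1, Add(94, Pow(Add(-6, -3), -1)))) = Add(-42156, Mul(-1, Add(94, Pow(-9, -1)))) = Add(-42156, Mul(-1, Add(94, Rational(-1, 9)))) = Add(-42156, Mul(-1, Rational(845, 9))) = Add(-42156, Rational(-845, 9)) = Rational(-380249, 9)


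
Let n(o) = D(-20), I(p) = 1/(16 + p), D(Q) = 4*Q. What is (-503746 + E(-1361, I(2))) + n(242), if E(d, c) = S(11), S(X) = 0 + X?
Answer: -503815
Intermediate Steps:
S(X) = X
n(o) = -80 (n(o) = 4*(-20) = -80)
E(d, c) = 11
(-503746 + E(-1361, I(2))) + n(242) = (-503746 + 11) - 80 = -503735 - 80 = -503815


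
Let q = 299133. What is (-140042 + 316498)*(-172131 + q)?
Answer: 22410264912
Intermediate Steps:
(-140042 + 316498)*(-172131 + q) = (-140042 + 316498)*(-172131 + 299133) = 176456*127002 = 22410264912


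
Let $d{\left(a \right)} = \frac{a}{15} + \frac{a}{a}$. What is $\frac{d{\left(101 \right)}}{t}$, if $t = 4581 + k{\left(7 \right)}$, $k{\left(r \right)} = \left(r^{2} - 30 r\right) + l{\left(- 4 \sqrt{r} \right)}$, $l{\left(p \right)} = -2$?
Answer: $\frac{58}{33135} \approx 0.0017504$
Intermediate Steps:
$k{\left(r \right)} = -2 + r^{2} - 30 r$ ($k{\left(r \right)} = \left(r^{2} - 30 r\right) - 2 = -2 + r^{2} - 30 r$)
$d{\left(a \right)} = 1 + \frac{a}{15}$ ($d{\left(a \right)} = a \frac{1}{15} + 1 = \frac{a}{15} + 1 = 1 + \frac{a}{15}$)
$t = 4418$ ($t = 4581 - \left(212 - 49\right) = 4581 - 163 = 4418$)
$\frac{d{\left(101 \right)}}{t} = \frac{1 + \frac{1}{15} \cdot 101}{4418} = \left(1 + \frac{101}{15}\right) \frac{1}{4418} = \frac{116}{15} \cdot \frac{1}{4418} = \frac{58}{33135}$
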